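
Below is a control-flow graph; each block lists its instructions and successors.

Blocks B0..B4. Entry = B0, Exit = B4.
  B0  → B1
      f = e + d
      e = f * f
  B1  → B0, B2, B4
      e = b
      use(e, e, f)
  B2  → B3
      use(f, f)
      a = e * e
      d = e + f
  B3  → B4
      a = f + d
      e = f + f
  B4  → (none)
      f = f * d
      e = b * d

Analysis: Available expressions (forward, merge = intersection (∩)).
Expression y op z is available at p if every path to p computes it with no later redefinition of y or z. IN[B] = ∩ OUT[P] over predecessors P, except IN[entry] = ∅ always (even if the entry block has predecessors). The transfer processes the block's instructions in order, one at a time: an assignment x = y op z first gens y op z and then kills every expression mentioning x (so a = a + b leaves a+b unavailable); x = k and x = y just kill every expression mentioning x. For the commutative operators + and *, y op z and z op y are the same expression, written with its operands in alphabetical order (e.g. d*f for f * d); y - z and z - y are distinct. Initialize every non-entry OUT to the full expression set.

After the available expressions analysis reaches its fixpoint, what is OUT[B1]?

Fixpoint table:
  B0: | IN={} | OUT={f*f}
  B1: | IN={f*f} | OUT={f*f}
  B2: | IN={f*f} | OUT={e*e, e+f, f*f}
  B3: | IN={e*e, e+f, f*f} | OUT={d+f, f*f, f+f}
  B4: | IN={f*f} | OUT={b*d}

Merge at B1: IN[B1] = OUT[B0] = {f*f}
Applying B1's transfer function to that IN value gives OUT[B1] (row B1 above).

Answer: {f*f}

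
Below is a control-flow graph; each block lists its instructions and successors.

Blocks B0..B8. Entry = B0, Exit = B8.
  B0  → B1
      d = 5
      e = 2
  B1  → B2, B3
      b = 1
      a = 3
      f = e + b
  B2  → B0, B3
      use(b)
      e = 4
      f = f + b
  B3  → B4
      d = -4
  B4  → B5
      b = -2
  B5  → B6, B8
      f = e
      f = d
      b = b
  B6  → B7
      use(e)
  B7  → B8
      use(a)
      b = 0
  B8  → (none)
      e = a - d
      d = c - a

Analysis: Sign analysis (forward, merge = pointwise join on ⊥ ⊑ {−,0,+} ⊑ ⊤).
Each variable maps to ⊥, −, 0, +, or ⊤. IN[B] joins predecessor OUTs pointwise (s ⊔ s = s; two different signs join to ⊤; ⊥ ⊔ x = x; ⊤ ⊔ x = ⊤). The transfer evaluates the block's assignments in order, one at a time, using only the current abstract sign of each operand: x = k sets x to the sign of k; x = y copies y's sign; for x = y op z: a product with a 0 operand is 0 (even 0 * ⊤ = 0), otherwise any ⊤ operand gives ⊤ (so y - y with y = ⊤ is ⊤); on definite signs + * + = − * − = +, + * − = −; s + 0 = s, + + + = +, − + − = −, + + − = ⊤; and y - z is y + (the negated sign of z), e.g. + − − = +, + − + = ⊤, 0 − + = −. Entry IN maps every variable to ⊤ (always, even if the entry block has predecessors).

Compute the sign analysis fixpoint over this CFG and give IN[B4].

Answer: {a: +, b: +, c: ⊤, d: -, e: +, f: +}

Working:
Fixpoint table:
  B0:   IN=(all ⊤)   OUT={d:+, e:+; rest ⊤}
  B1:   IN={d:+, e:+; rest ⊤}   OUT={a:+, b:+, d:+, e:+, f:+; rest ⊤}
  B2:   IN={a:+, b:+, d:+, e:+, f:+; rest ⊤}   OUT={a:+, b:+, d:+, e:+, f:+; rest ⊤}
  B3:   IN={a:+, b:+, d:+, e:+, f:+; rest ⊤}   OUT={a:+, b:+, d:-, e:+, f:+; rest ⊤}
  B4:   IN={a:+, b:+, d:-, e:+, f:+; rest ⊤}   OUT={a:+, b:-, d:-, e:+, f:+; rest ⊤}
  B5:   IN={a:+, b:-, d:-, e:+, f:+; rest ⊤}   OUT={a:+, b:-, d:-, e:+, f:-; rest ⊤}
  B6:   IN={a:+, b:-, d:-, e:+, f:-; rest ⊤}   OUT={a:+, b:-, d:-, e:+, f:-; rest ⊤}
  B7:   IN={a:+, b:-, d:-, e:+, f:-; rest ⊤}   OUT={a:+, b:0, d:-, e:+, f:-; rest ⊤}
  B8:   IN={a:+, d:-, e:+, f:-; rest ⊤}   OUT={a:+, e:+, f:-; rest ⊤}

Merge at B4: IN[B4] = OUT[B3] = {a: +, b: +, c: ⊤, d: -, e: +, f: +}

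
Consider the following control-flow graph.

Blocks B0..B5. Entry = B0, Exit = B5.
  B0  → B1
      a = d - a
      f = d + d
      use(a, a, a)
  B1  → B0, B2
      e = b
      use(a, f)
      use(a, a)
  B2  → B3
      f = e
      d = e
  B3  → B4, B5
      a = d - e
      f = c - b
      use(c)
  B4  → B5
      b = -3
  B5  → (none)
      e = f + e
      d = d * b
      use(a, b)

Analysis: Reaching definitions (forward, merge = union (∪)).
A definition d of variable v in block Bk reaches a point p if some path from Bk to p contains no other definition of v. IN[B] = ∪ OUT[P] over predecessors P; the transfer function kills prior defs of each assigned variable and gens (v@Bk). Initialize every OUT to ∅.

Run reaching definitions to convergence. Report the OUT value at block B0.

Answer: {a@B0, e@B1, f@B0}

Trace:
Converged values:
  B0:   IN={a@B0, e@B1, f@B0}   OUT={a@B0, e@B1, f@B0}
  B1:   IN={a@B0, e@B1, f@B0}   OUT={a@B0, e@B1, f@B0}
  B2:   IN={a@B0, e@B1, f@B0}   OUT={a@B0, d@B2, e@B1, f@B2}
  B3:   IN={a@B0, d@B2, e@B1, f@B2}   OUT={a@B3, d@B2, e@B1, f@B3}
  B4:   IN={a@B3, d@B2, e@B1, f@B3}   OUT={a@B3, b@B4, d@B2, e@B1, f@B3}
  B5:   IN={a@B3, b@B4, d@B2, e@B1, f@B3}   OUT={a@B3, b@B4, d@B5, e@B5, f@B3}

Merge at B0 (entry node, so the boundary value {} is joined with the incoming edge(s)): IN[B0] = {} ⊔ OUT[B1] = {a@B0, e@B1, f@B0}
Applying B0's transfer function to that IN value gives OUT[B0] (row B0 above).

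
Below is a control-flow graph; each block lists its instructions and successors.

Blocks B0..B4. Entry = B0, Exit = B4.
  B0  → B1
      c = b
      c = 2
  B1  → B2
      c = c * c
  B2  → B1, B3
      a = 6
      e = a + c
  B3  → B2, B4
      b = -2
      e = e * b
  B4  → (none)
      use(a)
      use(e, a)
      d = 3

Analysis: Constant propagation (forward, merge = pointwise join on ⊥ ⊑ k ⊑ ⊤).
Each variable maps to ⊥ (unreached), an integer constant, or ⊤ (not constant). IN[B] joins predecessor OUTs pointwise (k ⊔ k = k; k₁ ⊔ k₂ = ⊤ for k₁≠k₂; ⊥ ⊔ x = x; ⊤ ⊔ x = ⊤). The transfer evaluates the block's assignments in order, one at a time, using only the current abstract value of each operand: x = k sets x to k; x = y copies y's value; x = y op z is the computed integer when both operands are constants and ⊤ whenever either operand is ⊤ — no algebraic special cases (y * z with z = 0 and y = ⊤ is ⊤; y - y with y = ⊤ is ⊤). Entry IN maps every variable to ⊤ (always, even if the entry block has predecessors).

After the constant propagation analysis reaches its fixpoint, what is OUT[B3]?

Answer: {a: 6, b: -2, c: ⊤, d: ⊤, e: ⊤, f: ⊤}

Trace:
Per-block solution:
  B0:   IN=(all ⊤)   OUT={c:2; rest ⊤}
  B1:   IN=(all ⊤)   OUT=(all ⊤)
  B2:   IN=(all ⊤)   OUT={a:6; rest ⊤}
  B3:   IN={a:6; rest ⊤}   OUT={a:6, b:-2; rest ⊤}
  B4:   IN={a:6, b:-2; rest ⊤}   OUT={a:6, b:-2, d:3; rest ⊤}

Merge at B3: IN[B3] = OUT[B2] = {a: 6, b: ⊤, c: ⊤, d: ⊤, e: ⊤, f: ⊤}
Applying B3's transfer function to that IN value gives OUT[B3] (row B3 above).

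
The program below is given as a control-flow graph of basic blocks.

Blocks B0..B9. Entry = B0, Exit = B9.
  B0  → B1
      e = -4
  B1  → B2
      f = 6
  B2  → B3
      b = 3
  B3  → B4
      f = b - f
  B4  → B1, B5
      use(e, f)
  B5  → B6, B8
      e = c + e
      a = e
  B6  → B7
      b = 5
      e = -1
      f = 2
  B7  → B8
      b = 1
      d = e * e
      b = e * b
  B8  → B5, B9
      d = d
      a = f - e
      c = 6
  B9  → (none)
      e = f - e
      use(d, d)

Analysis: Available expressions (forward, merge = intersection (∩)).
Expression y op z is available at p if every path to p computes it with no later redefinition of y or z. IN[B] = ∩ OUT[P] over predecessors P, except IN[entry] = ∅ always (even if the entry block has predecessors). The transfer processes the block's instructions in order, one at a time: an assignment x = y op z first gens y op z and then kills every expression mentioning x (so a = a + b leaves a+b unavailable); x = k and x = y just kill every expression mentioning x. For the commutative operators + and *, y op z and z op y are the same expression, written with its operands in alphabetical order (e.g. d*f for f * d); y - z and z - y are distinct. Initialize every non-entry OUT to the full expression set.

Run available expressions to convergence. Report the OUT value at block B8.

Answer: {f-e}

Derivation:
Converged values:
  B0: | IN={} | OUT={}
  B1: | IN={} | OUT={}
  B2: | IN={} | OUT={}
  B3: | IN={} | OUT={}
  B4: | IN={} | OUT={}
  B5: | IN={} | OUT={}
  B6: | IN={} | OUT={}
  B7: | IN={} | OUT={e*e}
  B8: | IN={} | OUT={f-e}
  B9: | IN={f-e} | OUT={}

Merge at B8: IN[B8] = OUT[B5] ∩ OUT[B7] = {}
Applying B8's transfer function to that IN value gives OUT[B8] (row B8 above).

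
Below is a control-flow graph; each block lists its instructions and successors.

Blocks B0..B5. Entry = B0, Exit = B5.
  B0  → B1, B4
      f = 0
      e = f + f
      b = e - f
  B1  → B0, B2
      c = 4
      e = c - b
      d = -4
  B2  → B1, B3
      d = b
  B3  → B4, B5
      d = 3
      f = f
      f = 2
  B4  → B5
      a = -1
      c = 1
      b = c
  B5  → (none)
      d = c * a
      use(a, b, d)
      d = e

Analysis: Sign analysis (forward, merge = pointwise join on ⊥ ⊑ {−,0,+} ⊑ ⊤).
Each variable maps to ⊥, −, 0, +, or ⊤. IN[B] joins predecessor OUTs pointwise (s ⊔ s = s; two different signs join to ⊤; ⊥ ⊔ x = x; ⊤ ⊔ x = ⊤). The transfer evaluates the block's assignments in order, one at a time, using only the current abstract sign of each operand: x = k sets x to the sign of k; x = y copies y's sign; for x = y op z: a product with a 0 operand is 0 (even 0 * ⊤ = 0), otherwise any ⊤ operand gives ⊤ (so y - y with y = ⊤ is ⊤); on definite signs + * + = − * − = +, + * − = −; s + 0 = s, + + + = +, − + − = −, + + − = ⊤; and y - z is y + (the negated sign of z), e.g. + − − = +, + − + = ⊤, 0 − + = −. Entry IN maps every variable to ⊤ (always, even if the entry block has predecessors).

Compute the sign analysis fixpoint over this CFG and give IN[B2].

Converged values:
  B0:   IN=(all ⊤)   OUT={b:0, e:0, f:0; rest ⊤}
  B1:   IN={b:0, f:0; rest ⊤}   OUT={b:0, c:+, d:-, e:+, f:0; rest ⊤}
  B2:   IN={b:0, c:+, d:-, e:+, f:0; rest ⊤}   OUT={b:0, c:+, d:0, e:+, f:0; rest ⊤}
  B3:   IN={b:0, c:+, d:0, e:+, f:0; rest ⊤}   OUT={b:0, c:+, d:+, e:+, f:+; rest ⊤}
  B4:   IN={b:0; rest ⊤}   OUT={a:-, b:+, c:+; rest ⊤}
  B5:   IN={c:+; rest ⊤}   OUT={c:+; rest ⊤}

Merge at B2: IN[B2] = OUT[B1] = {a: ⊤, b: 0, c: +, d: -, e: +, f: 0}

Answer: {a: ⊤, b: 0, c: +, d: -, e: +, f: 0}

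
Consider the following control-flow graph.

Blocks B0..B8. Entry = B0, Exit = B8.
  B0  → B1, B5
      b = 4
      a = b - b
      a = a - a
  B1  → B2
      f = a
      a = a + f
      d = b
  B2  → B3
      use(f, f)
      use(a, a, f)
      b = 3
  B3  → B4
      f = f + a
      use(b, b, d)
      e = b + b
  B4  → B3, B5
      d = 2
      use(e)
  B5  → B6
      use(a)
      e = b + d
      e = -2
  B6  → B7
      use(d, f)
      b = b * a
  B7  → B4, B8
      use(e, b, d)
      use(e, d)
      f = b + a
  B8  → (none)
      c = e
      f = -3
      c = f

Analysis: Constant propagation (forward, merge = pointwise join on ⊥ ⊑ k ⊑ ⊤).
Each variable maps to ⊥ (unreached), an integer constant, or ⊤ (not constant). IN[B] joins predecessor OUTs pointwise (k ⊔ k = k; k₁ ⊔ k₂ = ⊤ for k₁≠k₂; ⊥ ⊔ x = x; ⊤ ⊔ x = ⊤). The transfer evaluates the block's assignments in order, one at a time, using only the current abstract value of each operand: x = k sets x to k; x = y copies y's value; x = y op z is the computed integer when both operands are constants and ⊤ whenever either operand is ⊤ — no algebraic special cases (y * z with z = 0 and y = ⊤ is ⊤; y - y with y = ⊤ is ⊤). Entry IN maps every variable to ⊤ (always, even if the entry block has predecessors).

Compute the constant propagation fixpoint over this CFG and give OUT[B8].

Answer: {a: 0, b: ⊤, c: -3, d: ⊤, e: -2, f: -3}

Trace:
Converged values:
  B0: | IN=(all ⊤) | OUT={a:0, b:4; rest ⊤}
  B1: | IN={a:0, b:4; rest ⊤} | OUT={a:0, b:4, d:4, f:0; rest ⊤}
  B2: | IN={a:0, b:4, d:4, f:0; rest ⊤} | OUT={a:0, b:3, d:4, f:0; rest ⊤}
  B3: | IN={a:0; rest ⊤} | OUT={a:0; rest ⊤}
  B4: | IN={a:0; rest ⊤} | OUT={a:0, d:2; rest ⊤}
  B5: | IN={a:0; rest ⊤} | OUT={a:0, e:-2; rest ⊤}
  B6: | IN={a:0, e:-2; rest ⊤} | OUT={a:0, e:-2; rest ⊤}
  B7: | IN={a:0, e:-2; rest ⊤} | OUT={a:0, e:-2; rest ⊤}
  B8: | IN={a:0, e:-2; rest ⊤} | OUT={a:0, c:-3, e:-2, f:-3; rest ⊤}

Merge at B8: IN[B8] = OUT[B7] = {a: 0, b: ⊤, c: ⊤, d: ⊤, e: -2, f: ⊤}
Applying B8's transfer function to that IN value gives OUT[B8] (row B8 above).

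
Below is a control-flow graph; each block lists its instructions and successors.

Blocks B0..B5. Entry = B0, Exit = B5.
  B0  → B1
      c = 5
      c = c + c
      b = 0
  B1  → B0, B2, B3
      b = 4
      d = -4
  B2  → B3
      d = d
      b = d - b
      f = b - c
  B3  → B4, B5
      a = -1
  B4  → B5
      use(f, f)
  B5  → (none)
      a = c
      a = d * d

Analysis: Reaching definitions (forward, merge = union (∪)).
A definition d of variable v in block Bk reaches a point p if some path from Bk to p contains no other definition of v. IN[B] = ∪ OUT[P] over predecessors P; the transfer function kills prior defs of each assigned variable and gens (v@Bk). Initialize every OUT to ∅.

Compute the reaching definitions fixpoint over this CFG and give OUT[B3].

Answer: {a@B3, b@B1, b@B2, c@B0, d@B1, d@B2, f@B2}

Working:
Converged values:
  B0:  IN={b@B1, c@B0, d@B1}  OUT={b@B0, c@B0, d@B1}
  B1:  IN={b@B0, c@B0, d@B1}  OUT={b@B1, c@B0, d@B1}
  B2:  IN={b@B1, c@B0, d@B1}  OUT={b@B2, c@B0, d@B2, f@B2}
  B3:  IN={b@B1, b@B2, c@B0, d@B1, d@B2, f@B2}  OUT={a@B3, b@B1, b@B2, c@B0, d@B1, d@B2, f@B2}
  B4:  IN={a@B3, b@B1, b@B2, c@B0, d@B1, d@B2, f@B2}  OUT={a@B3, b@B1, b@B2, c@B0, d@B1, d@B2, f@B2}
  B5:  IN={a@B3, b@B1, b@B2, c@B0, d@B1, d@B2, f@B2}  OUT={a@B5, b@B1, b@B2, c@B0, d@B1, d@B2, f@B2}

Merge at B3: IN[B3] = OUT[B1] ⊔ OUT[B2] = {b@B1, b@B2, c@B0, d@B1, d@B2, f@B2}
Applying B3's transfer function to that IN value gives OUT[B3] (row B3 above).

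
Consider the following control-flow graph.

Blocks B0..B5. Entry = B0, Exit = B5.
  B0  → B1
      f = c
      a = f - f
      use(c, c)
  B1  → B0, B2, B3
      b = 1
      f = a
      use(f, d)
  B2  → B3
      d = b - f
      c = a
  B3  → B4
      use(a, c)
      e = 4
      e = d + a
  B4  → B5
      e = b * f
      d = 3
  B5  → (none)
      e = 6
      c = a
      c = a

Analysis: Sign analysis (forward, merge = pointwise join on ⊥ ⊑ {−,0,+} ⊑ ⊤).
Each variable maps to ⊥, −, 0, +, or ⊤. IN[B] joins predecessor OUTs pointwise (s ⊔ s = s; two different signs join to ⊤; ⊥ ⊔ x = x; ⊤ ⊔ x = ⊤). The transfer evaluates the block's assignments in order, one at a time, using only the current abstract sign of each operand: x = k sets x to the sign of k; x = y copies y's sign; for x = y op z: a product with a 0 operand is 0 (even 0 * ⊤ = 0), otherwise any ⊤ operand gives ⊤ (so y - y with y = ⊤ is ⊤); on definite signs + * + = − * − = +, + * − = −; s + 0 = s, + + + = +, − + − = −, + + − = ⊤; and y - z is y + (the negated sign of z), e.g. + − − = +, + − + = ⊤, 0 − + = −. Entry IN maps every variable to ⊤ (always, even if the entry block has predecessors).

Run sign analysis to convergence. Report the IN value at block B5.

Answer: {a: ⊤, b: +, c: ⊤, d: +, e: ⊤, f: ⊤}

Trace:
Converged values:
  B0: | IN=(all ⊤) | OUT=(all ⊤)
  B1: | IN=(all ⊤) | OUT={b:+; rest ⊤}
  B2: | IN={b:+; rest ⊤} | OUT={b:+; rest ⊤}
  B3: | IN={b:+; rest ⊤} | OUT={b:+; rest ⊤}
  B4: | IN={b:+; rest ⊤} | OUT={b:+, d:+; rest ⊤}
  B5: | IN={b:+, d:+; rest ⊤} | OUT={b:+, d:+, e:+; rest ⊤}

Merge at B5: IN[B5] = OUT[B4] = {a: ⊤, b: +, c: ⊤, d: +, e: ⊤, f: ⊤}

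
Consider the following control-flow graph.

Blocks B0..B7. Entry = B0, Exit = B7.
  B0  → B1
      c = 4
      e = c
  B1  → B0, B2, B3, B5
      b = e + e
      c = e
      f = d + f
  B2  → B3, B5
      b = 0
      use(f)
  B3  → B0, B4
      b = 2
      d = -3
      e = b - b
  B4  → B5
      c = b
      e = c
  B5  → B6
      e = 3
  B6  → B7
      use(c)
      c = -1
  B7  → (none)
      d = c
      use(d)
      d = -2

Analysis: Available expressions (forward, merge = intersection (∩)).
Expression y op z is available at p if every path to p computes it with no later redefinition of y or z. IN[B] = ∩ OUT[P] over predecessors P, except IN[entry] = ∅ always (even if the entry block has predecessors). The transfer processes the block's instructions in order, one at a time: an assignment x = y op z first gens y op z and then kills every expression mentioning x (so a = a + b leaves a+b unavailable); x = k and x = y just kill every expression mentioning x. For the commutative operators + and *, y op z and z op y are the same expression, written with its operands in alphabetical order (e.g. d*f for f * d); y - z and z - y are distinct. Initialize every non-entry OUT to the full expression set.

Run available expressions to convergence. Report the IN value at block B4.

Answer: {b-b}

Working:
Fixpoint table:
  B0:   IN={}   OUT={}
  B1:   IN={}   OUT={e+e}
  B2:   IN={e+e}   OUT={e+e}
  B3:   IN={e+e}   OUT={b-b}
  B4:   IN={b-b}   OUT={b-b}
  B5:   IN={}   OUT={}
  B6:   IN={}   OUT={}
  B7:   IN={}   OUT={}

Merge at B4: IN[B4] = OUT[B3] = {b-b}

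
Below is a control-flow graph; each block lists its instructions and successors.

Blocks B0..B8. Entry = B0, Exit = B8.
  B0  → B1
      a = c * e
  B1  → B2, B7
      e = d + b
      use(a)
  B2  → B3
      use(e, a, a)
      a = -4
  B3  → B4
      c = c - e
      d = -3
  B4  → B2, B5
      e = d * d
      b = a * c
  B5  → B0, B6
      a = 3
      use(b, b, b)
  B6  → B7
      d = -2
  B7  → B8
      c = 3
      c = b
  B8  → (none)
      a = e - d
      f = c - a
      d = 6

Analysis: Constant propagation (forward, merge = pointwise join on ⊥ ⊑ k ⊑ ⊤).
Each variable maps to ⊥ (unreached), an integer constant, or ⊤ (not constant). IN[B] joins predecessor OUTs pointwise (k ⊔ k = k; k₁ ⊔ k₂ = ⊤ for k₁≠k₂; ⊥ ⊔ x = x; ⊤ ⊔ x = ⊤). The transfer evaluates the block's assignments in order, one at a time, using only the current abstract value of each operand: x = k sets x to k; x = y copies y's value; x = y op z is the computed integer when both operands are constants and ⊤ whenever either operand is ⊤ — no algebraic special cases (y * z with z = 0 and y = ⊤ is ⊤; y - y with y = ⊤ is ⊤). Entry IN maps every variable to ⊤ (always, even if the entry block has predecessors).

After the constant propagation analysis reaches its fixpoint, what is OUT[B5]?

Answer: {a: 3, b: ⊤, c: ⊤, d: -3, e: 9, f: ⊤}

Working:
Converged values:
  B0: | IN=(all ⊤) | OUT=(all ⊤)
  B1: | IN=(all ⊤) | OUT=(all ⊤)
  B2: | IN=(all ⊤) | OUT={a:-4; rest ⊤}
  B3: | IN={a:-4; rest ⊤} | OUT={a:-4, d:-3; rest ⊤}
  B4: | IN={a:-4, d:-3; rest ⊤} | OUT={a:-4, d:-3, e:9; rest ⊤}
  B5: | IN={a:-4, d:-3, e:9; rest ⊤} | OUT={a:3, d:-3, e:9; rest ⊤}
  B6: | IN={a:3, d:-3, e:9; rest ⊤} | OUT={a:3, d:-2, e:9; rest ⊤}
  B7: | IN=(all ⊤) | OUT=(all ⊤)
  B8: | IN=(all ⊤) | OUT={d:6; rest ⊤}

Merge at B5: IN[B5] = OUT[B4] = {a: -4, b: ⊤, c: ⊤, d: -3, e: 9, f: ⊤}
Applying B5's transfer function to that IN value gives OUT[B5] (row B5 above).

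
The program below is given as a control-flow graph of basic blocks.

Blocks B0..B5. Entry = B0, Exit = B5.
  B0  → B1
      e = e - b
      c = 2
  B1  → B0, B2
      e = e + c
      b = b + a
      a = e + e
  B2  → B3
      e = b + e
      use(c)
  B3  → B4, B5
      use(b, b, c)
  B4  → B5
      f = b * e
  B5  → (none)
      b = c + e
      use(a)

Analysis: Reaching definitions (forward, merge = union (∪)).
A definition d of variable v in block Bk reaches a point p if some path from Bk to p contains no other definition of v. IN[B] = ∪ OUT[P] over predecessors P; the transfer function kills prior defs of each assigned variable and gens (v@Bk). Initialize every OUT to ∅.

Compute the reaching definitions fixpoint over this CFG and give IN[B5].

Answer: {a@B1, b@B1, c@B0, e@B2, f@B4}

Derivation:
Fixpoint table:
  B0:   IN={a@B1, b@B1, c@B0, e@B1}   OUT={a@B1, b@B1, c@B0, e@B0}
  B1:   IN={a@B1, b@B1, c@B0, e@B0}   OUT={a@B1, b@B1, c@B0, e@B1}
  B2:   IN={a@B1, b@B1, c@B0, e@B1}   OUT={a@B1, b@B1, c@B0, e@B2}
  B3:   IN={a@B1, b@B1, c@B0, e@B2}   OUT={a@B1, b@B1, c@B0, e@B2}
  B4:   IN={a@B1, b@B1, c@B0, e@B2}   OUT={a@B1, b@B1, c@B0, e@B2, f@B4}
  B5:   IN={a@B1, b@B1, c@B0, e@B2, f@B4}   OUT={a@B1, b@B5, c@B0, e@B2, f@B4}

Merge at B5: IN[B5] = OUT[B3] ⊔ OUT[B4] = {a@B1, b@B1, c@B0, e@B2, f@B4}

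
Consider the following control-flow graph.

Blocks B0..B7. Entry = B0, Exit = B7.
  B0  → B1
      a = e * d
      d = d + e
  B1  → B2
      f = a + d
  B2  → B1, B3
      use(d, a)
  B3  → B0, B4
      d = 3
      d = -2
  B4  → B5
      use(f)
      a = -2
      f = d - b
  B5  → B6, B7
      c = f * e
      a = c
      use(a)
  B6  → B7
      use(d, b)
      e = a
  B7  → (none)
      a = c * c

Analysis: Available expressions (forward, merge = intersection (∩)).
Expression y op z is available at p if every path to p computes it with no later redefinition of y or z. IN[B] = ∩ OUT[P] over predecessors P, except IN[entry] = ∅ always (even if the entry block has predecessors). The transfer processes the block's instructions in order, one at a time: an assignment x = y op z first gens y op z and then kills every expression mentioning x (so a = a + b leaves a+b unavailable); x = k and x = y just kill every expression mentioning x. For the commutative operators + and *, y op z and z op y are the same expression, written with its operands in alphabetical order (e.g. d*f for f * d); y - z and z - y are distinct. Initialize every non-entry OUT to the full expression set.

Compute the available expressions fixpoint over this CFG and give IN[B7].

Answer: {d-b}

Derivation:
Fixpoint table:
  B0: | IN={} | OUT={}
  B1: | IN={} | OUT={a+d}
  B2: | IN={a+d} | OUT={a+d}
  B3: | IN={a+d} | OUT={}
  B4: | IN={} | OUT={d-b}
  B5: | IN={d-b} | OUT={d-b, e*f}
  B6: | IN={d-b, e*f} | OUT={d-b}
  B7: | IN={d-b} | OUT={c*c, d-b}

Merge at B7: IN[B7] = OUT[B5] ∩ OUT[B6] = {d-b}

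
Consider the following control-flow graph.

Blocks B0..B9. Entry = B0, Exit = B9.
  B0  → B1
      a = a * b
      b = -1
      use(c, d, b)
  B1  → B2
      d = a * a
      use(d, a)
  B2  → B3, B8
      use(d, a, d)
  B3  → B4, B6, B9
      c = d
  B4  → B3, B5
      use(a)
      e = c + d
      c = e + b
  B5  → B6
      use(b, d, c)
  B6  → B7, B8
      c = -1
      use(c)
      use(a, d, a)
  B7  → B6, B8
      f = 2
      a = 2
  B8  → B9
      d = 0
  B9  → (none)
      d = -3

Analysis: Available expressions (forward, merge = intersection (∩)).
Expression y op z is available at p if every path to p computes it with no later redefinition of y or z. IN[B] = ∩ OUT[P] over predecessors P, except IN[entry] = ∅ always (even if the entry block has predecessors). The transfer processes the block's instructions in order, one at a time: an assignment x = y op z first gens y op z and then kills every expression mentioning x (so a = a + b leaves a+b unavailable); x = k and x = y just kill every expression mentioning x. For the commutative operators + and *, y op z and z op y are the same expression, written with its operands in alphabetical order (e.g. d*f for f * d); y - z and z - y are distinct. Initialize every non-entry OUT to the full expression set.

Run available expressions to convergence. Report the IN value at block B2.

Answer: {a*a}

Derivation:
Fixpoint table:
  B0:  IN={}  OUT={}
  B1:  IN={}  OUT={a*a}
  B2:  IN={a*a}  OUT={a*a}
  B3:  IN={a*a}  OUT={a*a}
  B4:  IN={a*a}  OUT={a*a, b+e}
  B5:  IN={a*a, b+e}  OUT={a*a, b+e}
  B6:  IN={}  OUT={}
  B7:  IN={}  OUT={}
  B8:  IN={}  OUT={}
  B9:  IN={}  OUT={}

Merge at B2: IN[B2] = OUT[B1] = {a*a}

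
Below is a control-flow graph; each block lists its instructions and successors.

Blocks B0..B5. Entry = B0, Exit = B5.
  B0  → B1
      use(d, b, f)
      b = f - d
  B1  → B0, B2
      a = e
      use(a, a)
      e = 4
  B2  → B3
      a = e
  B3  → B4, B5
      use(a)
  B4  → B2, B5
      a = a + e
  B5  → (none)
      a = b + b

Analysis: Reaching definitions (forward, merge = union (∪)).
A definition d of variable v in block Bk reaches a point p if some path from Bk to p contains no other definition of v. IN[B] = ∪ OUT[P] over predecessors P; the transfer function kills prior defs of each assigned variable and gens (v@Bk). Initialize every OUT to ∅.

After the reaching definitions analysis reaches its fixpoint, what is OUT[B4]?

Converged values:
  B0:   IN={a@B1, b@B0, e@B1}   OUT={a@B1, b@B0, e@B1}
  B1:   IN={a@B1, b@B0, e@B1}   OUT={a@B1, b@B0, e@B1}
  B2:   IN={a@B1, a@B4, b@B0, e@B1}   OUT={a@B2, b@B0, e@B1}
  B3:   IN={a@B2, b@B0, e@B1}   OUT={a@B2, b@B0, e@B1}
  B4:   IN={a@B2, b@B0, e@B1}   OUT={a@B4, b@B0, e@B1}
  B5:   IN={a@B2, a@B4, b@B0, e@B1}   OUT={a@B5, b@B0, e@B1}

Merge at B4: IN[B4] = OUT[B3] = {a@B2, b@B0, e@B1}
Applying B4's transfer function to that IN value gives OUT[B4] (row B4 above).

Answer: {a@B4, b@B0, e@B1}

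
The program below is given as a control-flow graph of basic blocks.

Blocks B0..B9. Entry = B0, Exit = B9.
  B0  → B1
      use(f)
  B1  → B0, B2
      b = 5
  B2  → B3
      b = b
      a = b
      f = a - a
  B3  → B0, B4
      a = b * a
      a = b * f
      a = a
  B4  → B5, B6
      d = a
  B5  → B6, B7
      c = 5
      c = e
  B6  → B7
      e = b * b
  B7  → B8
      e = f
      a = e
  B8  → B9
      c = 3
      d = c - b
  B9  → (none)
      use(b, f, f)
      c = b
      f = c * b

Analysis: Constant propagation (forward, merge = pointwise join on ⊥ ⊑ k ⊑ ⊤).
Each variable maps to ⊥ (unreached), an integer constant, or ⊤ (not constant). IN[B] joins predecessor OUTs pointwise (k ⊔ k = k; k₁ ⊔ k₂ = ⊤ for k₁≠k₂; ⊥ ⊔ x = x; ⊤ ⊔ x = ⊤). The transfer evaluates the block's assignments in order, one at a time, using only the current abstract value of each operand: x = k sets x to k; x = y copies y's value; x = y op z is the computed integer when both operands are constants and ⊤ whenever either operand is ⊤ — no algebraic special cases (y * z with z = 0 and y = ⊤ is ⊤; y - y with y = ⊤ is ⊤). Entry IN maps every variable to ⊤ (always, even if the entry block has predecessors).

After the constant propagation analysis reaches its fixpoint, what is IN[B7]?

Answer: {a: 0, b: 5, c: ⊤, d: 0, e: ⊤, f: 0}

Trace:
Converged values:
  B0:  IN=(all ⊤)  OUT=(all ⊤)
  B1:  IN=(all ⊤)  OUT={b:5; rest ⊤}
  B2:  IN={b:5; rest ⊤}  OUT={a:5, b:5, f:0; rest ⊤}
  B3:  IN={a:5, b:5, f:0; rest ⊤}  OUT={a:0, b:5, f:0; rest ⊤}
  B4:  IN={a:0, b:5, f:0; rest ⊤}  OUT={a:0, b:5, d:0, f:0; rest ⊤}
  B5:  IN={a:0, b:5, d:0, f:0; rest ⊤}  OUT={a:0, b:5, d:0, f:0; rest ⊤}
  B6:  IN={a:0, b:5, d:0, f:0; rest ⊤}  OUT={a:0, b:5, d:0, e:25, f:0; rest ⊤}
  B7:  IN={a:0, b:5, d:0, f:0; rest ⊤}  OUT={a:0, b:5, d:0, e:0, f:0; rest ⊤}
  B8:  IN={a:0, b:5, d:0, e:0, f:0; rest ⊤}  OUT={a:0, b:5, c:3, d:-2, e:0, f:0; rest ⊤}
  B9:  IN={a:0, b:5, c:3, d:-2, e:0, f:0; rest ⊤}  OUT={a:0, b:5, c:5, d:-2, e:0, f:25; rest ⊤}

Merge at B7: IN[B7] = OUT[B5] ⊔ OUT[B6] = {a: 0, b: 5, c: ⊤, d: 0, e: ⊤, f: 0}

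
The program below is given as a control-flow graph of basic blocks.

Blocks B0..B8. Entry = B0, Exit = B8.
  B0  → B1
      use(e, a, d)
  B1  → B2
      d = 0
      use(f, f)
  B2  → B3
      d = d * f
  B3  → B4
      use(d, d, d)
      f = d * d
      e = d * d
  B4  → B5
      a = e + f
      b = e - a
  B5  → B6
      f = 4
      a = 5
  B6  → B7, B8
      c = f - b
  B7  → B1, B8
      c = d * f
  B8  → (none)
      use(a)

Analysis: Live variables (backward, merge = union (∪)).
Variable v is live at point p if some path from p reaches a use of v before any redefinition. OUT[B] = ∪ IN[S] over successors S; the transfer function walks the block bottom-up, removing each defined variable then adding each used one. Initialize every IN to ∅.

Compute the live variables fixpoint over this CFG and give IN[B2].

Fixpoint table:
  B0:   IN={a, d, e, f}   OUT={f}
  B1:   IN={f}   OUT={d, f}
  B2:   IN={d, f}   OUT={d}
  B3:   IN={d}   OUT={d, e, f}
  B4:   IN={d, e, f}   OUT={b, d}
  B5:   IN={b, d}   OUT={a, b, d, f}
  B6:   IN={a, b, d, f}   OUT={a, d, f}
  B7:   IN={a, d, f}   OUT={a, f}
  B8:   IN={a}   OUT={}

Merge at B2: OUT[B2] = IN[B3] = {d}
Applying B2's transfer function to that OUT value gives IN[B2] (row B2 above).

Answer: {d, f}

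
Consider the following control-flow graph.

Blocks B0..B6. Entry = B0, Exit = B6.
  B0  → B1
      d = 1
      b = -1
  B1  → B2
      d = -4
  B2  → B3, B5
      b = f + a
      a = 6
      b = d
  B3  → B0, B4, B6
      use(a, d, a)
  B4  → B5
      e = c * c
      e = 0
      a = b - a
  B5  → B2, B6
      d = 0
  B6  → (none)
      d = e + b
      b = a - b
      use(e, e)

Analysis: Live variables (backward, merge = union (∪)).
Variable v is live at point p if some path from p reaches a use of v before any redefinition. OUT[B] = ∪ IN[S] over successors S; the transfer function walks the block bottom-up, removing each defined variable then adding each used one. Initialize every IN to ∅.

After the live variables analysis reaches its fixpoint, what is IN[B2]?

Fixpoint table:
  B0: | IN={a, c, e, f} | OUT={a, c, e, f}
  B1: | IN={a, c, e, f} | OUT={a, c, d, e, f}
  B2: | IN={a, c, d, e, f} | OUT={a, b, c, d, e, f}
  B3: | IN={a, b, c, d, e, f} | OUT={a, b, c, e, f}
  B4: | IN={a, b, c, f} | OUT={a, b, c, e, f}
  B5: | IN={a, b, c, e, f} | OUT={a, b, c, d, e, f}
  B6: | IN={a, b, e} | OUT={}

Merge at B2: OUT[B2] = IN[B3] ⊔ IN[B5] = {a, b, c, d, e, f}
Applying B2's transfer function to that OUT value gives IN[B2] (row B2 above).

Answer: {a, c, d, e, f}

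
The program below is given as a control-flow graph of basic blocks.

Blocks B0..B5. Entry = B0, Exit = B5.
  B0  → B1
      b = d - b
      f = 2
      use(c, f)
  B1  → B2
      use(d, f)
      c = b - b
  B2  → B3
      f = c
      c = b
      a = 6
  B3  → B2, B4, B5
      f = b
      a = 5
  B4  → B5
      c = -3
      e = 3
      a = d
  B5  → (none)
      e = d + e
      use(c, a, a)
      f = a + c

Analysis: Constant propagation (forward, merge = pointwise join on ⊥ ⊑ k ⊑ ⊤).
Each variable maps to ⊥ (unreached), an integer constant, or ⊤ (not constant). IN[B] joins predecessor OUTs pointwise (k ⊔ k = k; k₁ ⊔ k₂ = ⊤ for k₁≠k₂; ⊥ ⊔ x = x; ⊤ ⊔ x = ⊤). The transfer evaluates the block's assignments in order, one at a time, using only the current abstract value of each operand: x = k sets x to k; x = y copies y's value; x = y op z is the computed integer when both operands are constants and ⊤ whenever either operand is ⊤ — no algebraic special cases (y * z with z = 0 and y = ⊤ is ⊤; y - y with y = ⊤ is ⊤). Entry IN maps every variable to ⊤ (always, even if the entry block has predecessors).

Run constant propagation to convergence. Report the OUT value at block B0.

Fixpoint table:
  B0:   IN=(all ⊤)   OUT={f:2; rest ⊤}
  B1:   IN={f:2; rest ⊤}   OUT={f:2; rest ⊤}
  B2:   IN=(all ⊤)   OUT={a:6; rest ⊤}
  B3:   IN={a:6; rest ⊤}   OUT={a:5; rest ⊤}
  B4:   IN={a:5; rest ⊤}   OUT={c:-3, e:3; rest ⊤}
  B5:   IN=(all ⊤)   OUT=(all ⊤)

B0 is the boundary node: IN[B0] = {a: ⊤, b: ⊤, c: ⊤, d: ⊤, e: ⊤, f: ⊤}
Applying B0's transfer function to that IN value gives OUT[B0] (row B0 above).

Answer: {a: ⊤, b: ⊤, c: ⊤, d: ⊤, e: ⊤, f: 2}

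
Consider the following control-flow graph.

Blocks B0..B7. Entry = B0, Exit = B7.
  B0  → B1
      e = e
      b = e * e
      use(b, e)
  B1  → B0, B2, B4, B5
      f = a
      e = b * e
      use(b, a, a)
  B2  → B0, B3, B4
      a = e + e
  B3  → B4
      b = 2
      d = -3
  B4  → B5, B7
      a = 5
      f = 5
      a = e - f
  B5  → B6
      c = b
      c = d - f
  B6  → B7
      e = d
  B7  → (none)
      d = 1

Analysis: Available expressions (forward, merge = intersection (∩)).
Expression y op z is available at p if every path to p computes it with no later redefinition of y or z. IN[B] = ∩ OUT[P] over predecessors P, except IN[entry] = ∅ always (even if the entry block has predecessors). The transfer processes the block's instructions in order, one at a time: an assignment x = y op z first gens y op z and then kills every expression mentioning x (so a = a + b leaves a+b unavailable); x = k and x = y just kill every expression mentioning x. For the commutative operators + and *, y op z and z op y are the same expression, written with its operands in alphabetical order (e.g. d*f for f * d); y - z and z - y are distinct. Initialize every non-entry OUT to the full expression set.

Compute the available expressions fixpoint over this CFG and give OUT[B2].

Answer: {e+e}

Working:
Per-block solution:
  B0:   IN={}   OUT={e*e}
  B1:   IN={e*e}   OUT={}
  B2:   IN={}   OUT={e+e}
  B3:   IN={e+e}   OUT={e+e}
  B4:   IN={}   OUT={e-f}
  B5:   IN={}   OUT={d-f}
  B6:   IN={d-f}   OUT={d-f}
  B7:   IN={}   OUT={}

Merge at B2: IN[B2] = OUT[B1] = {}
Applying B2's transfer function to that IN value gives OUT[B2] (row B2 above).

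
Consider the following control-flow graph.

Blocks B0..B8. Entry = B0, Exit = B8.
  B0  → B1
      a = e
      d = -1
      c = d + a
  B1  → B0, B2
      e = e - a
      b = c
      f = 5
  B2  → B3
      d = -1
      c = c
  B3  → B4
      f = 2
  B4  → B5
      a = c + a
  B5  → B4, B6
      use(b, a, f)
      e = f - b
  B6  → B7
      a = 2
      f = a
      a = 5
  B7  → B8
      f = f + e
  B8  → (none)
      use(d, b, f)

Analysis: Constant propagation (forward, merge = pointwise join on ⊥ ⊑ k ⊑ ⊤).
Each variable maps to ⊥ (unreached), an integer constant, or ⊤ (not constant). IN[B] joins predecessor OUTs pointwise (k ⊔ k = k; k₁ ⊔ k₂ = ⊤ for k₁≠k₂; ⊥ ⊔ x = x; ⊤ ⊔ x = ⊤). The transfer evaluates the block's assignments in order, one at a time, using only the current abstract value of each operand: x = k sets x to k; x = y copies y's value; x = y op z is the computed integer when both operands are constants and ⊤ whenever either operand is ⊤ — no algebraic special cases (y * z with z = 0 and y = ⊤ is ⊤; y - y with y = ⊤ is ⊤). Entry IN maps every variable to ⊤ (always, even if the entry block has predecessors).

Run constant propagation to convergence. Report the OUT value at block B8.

Fixpoint table:
  B0:  IN=(all ⊤)  OUT={d:-1; rest ⊤}
  B1:  IN={d:-1; rest ⊤}  OUT={d:-1, f:5; rest ⊤}
  B2:  IN={d:-1, f:5; rest ⊤}  OUT={d:-1, f:5; rest ⊤}
  B3:  IN={d:-1, f:5; rest ⊤}  OUT={d:-1, f:2; rest ⊤}
  B4:  IN={d:-1, f:2; rest ⊤}  OUT={d:-1, f:2; rest ⊤}
  B5:  IN={d:-1, f:2; rest ⊤}  OUT={d:-1, f:2; rest ⊤}
  B6:  IN={d:-1, f:2; rest ⊤}  OUT={a:5, d:-1, f:2; rest ⊤}
  B7:  IN={a:5, d:-1, f:2; rest ⊤}  OUT={a:5, d:-1; rest ⊤}
  B8:  IN={a:5, d:-1; rest ⊤}  OUT={a:5, d:-1; rest ⊤}

Merge at B8: IN[B8] = OUT[B7] = {a: 5, b: ⊤, c: ⊤, d: -1, e: ⊤, f: ⊤}
Applying B8's transfer function to that IN value gives OUT[B8] (row B8 above).

Answer: {a: 5, b: ⊤, c: ⊤, d: -1, e: ⊤, f: ⊤}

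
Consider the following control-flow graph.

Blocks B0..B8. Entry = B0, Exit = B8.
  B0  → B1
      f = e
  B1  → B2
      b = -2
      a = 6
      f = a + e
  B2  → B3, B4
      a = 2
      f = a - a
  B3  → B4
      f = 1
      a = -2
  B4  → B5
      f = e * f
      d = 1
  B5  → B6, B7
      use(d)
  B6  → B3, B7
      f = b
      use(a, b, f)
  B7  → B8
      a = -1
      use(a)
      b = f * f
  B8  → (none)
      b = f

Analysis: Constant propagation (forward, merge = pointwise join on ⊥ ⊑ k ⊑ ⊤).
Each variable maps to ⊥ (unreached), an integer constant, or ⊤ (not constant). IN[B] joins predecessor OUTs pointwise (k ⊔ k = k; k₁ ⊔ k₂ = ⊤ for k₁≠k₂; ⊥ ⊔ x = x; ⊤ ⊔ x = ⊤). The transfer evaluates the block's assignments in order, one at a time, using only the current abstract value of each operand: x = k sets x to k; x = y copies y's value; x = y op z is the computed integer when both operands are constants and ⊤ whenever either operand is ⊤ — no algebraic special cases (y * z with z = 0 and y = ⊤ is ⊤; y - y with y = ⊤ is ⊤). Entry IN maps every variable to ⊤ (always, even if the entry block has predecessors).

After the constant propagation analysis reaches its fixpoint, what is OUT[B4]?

Answer: {a: ⊤, b: -2, c: ⊤, d: 1, e: ⊤, f: ⊤}

Trace:
Converged values:
  B0:  IN=(all ⊤)  OUT=(all ⊤)
  B1:  IN=(all ⊤)  OUT={a:6, b:-2; rest ⊤}
  B2:  IN={a:6, b:-2; rest ⊤}  OUT={a:2, b:-2, f:0; rest ⊤}
  B3:  IN={b:-2; rest ⊤}  OUT={a:-2, b:-2, f:1; rest ⊤}
  B4:  IN={b:-2; rest ⊤}  OUT={b:-2, d:1; rest ⊤}
  B5:  IN={b:-2, d:1; rest ⊤}  OUT={b:-2, d:1; rest ⊤}
  B6:  IN={b:-2, d:1; rest ⊤}  OUT={b:-2, d:1, f:-2; rest ⊤}
  B7:  IN={b:-2, d:1; rest ⊤}  OUT={a:-1, d:1; rest ⊤}
  B8:  IN={a:-1, d:1; rest ⊤}  OUT={a:-1, d:1; rest ⊤}

Merge at B4: IN[B4] = OUT[B2] ⊔ OUT[B3] = {a: ⊤, b: -2, c: ⊤, d: ⊤, e: ⊤, f: ⊤}
Applying B4's transfer function to that IN value gives OUT[B4] (row B4 above).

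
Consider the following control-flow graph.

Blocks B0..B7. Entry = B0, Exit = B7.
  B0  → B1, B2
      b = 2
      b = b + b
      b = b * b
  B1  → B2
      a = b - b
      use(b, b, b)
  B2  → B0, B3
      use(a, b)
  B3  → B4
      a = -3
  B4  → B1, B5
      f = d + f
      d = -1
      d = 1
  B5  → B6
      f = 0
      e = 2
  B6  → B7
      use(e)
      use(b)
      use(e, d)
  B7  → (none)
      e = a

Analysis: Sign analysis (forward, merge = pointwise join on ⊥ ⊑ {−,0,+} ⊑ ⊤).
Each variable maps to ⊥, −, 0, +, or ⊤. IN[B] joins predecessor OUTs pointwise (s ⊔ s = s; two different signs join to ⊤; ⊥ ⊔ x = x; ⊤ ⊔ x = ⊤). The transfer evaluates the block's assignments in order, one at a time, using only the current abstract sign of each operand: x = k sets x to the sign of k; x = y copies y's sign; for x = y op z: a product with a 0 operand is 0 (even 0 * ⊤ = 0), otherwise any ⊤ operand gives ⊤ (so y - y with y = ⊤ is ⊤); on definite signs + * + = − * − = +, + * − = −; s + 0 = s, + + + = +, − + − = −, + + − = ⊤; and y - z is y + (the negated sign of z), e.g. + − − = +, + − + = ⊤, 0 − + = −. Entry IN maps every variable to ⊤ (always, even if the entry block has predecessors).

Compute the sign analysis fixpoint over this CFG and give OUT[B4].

Answer: {a: -, b: +, c: ⊤, d: +, e: ⊤, f: ⊤}

Working:
Fixpoint table:
  B0: | IN=(all ⊤) | OUT={b:+; rest ⊤}
  B1: | IN={b:+; rest ⊤} | OUT={b:+; rest ⊤}
  B2: | IN={b:+; rest ⊤} | OUT={b:+; rest ⊤}
  B3: | IN={b:+; rest ⊤} | OUT={a:-, b:+; rest ⊤}
  B4: | IN={a:-, b:+; rest ⊤} | OUT={a:-, b:+, d:+; rest ⊤}
  B5: | IN={a:-, b:+, d:+; rest ⊤} | OUT={a:-, b:+, d:+, e:+, f:0; rest ⊤}
  B6: | IN={a:-, b:+, d:+, e:+, f:0; rest ⊤} | OUT={a:-, b:+, d:+, e:+, f:0; rest ⊤}
  B7: | IN={a:-, b:+, d:+, e:+, f:0; rest ⊤} | OUT={a:-, b:+, d:+, e:-, f:0; rest ⊤}

Merge at B4: IN[B4] = OUT[B3] = {a: -, b: +, c: ⊤, d: ⊤, e: ⊤, f: ⊤}
Applying B4's transfer function to that IN value gives OUT[B4] (row B4 above).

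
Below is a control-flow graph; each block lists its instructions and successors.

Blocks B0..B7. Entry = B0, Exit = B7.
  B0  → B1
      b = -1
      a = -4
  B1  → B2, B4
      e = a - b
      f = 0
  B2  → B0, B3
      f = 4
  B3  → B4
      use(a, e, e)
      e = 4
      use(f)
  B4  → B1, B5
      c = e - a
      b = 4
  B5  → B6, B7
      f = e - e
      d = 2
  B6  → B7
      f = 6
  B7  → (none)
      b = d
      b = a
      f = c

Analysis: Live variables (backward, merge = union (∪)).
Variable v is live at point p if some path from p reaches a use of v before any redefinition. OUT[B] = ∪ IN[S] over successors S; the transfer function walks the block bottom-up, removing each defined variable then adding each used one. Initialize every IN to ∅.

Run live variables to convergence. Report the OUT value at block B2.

Per-block solution:
  B0: | IN={} | OUT={a, b}
  B1: | IN={a, b} | OUT={a, e}
  B2: | IN={a, e} | OUT={a, e, f}
  B3: | IN={a, e, f} | OUT={a, e}
  B4: | IN={a, e} | OUT={a, b, c, e}
  B5: | IN={a, c, e} | OUT={a, c, d}
  B6: | IN={a, c, d} | OUT={a, c, d}
  B7: | IN={a, c, d} | OUT={}

Merge at B2: OUT[B2] = IN[B0] ⊔ IN[B3] = {a, e, f}

Answer: {a, e, f}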